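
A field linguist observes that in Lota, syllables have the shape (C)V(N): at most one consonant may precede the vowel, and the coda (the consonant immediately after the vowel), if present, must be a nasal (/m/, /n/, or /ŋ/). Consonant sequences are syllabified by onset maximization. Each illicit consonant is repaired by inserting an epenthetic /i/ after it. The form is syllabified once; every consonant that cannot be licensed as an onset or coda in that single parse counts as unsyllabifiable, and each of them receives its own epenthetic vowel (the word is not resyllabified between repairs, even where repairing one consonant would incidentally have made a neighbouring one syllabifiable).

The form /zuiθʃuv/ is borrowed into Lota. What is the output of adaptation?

zuiθiʃuvi

Syllabifying with onset maximization leaves /θ/, /v/ stranded (only a nasal (/m/, /n/, or /ŋ/) is licensed in coda position; onsets are limited to one consonant).
Inserting the epenthetic vowel yields /θ/ → /θi/, /v/ → /vi/.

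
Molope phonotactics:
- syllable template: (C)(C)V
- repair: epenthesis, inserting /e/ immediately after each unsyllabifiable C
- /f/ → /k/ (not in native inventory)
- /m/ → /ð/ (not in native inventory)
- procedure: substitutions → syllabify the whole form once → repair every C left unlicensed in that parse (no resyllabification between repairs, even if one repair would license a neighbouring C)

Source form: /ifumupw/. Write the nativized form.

Substitution: /f/ → /k/, /m/ → /ð/, giving /ikuðupw/.
The consonants /p/, /w/ cannot be parsed into a legal (C)(C)V syllable (no codas are permitted; onsets may contain at most 2 consonants).
Each unlicensed consonant becomes the onset of a new syllable: /p/ → /pe/, /w/ → /we/.

ikuðupewe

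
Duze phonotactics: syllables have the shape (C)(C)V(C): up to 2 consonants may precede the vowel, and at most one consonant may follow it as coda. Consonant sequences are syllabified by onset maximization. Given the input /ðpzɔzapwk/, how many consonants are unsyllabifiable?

Syllabifying with onset maximization leaves /ð/, /w/, /k/ stranded (at most one coda consonant is licensed; onsets may contain at most 2 consonants).

3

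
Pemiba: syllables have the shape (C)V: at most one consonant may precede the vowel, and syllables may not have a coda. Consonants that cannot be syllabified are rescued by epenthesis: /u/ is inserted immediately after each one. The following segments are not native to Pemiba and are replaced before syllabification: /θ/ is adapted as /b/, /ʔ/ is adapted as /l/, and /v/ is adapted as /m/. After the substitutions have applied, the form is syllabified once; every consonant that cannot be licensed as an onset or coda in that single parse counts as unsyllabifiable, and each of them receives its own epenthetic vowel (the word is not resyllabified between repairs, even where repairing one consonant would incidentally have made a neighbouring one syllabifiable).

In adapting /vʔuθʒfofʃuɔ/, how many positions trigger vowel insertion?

4

After substitution the input is /mlubʒfofʃuɔ/.
The unsyllabifiable consonants are /m/, /b/, /ʒ/, /f/; each receives one epenthetic vowel.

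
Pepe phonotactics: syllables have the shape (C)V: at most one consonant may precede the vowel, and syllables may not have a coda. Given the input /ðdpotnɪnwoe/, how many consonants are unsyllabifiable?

Syllabifying with onset maximization leaves /ð/, /d/, /t/, /n/ stranded (no codas are permitted; onsets are limited to one consonant).

4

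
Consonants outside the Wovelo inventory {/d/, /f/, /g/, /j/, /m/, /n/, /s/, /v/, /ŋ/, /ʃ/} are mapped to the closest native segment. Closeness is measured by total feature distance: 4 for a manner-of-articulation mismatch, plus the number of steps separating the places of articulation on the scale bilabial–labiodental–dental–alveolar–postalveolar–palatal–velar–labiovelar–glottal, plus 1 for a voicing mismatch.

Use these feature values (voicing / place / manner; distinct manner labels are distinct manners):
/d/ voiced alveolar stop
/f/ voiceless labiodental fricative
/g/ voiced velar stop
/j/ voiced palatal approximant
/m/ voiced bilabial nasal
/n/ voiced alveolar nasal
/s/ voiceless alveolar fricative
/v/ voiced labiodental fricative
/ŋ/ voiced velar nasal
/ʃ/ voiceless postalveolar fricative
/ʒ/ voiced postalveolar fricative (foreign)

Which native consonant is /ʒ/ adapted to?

ʃ

/ʃ/ is closest: same manner (fricative), place distance 0 (postalveolar→postalveolar), voicing differs (+1); total 1. Next closest is /s/ at distance 2.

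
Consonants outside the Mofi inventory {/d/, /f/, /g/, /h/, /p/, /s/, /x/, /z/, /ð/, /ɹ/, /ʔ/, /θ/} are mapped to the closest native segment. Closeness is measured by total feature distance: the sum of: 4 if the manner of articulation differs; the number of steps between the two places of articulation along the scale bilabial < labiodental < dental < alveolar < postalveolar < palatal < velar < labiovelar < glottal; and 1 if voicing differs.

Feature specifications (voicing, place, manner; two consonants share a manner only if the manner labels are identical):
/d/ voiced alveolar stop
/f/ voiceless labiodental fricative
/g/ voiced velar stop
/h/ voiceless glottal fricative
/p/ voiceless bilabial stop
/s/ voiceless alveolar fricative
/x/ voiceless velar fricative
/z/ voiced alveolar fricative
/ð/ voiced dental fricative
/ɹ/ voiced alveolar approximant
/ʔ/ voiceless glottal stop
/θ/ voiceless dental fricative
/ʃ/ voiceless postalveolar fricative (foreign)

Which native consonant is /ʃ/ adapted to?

s

/s/ is closest: same manner (fricative), place distance 1 (postalveolar→alveolar), same voicing; total 1. Next closest is /x/ at distance 2.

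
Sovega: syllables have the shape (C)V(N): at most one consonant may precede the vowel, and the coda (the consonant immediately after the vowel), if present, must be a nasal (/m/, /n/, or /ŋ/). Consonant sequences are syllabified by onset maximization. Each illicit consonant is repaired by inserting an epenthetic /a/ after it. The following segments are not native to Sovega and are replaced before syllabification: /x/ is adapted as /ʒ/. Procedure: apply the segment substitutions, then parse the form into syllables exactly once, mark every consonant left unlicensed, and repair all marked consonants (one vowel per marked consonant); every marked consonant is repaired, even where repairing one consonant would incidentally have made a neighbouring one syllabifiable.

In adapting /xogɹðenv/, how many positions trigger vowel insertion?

After substitution the input is /ʒogɹðenv/.
The unsyllabifiable consonants are /g/, /ɹ/, /v/; each receives one epenthetic vowel.

3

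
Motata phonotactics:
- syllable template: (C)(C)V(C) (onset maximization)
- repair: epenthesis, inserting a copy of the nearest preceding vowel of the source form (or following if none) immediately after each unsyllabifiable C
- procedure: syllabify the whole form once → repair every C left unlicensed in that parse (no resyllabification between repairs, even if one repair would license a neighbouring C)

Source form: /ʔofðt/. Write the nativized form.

The consonants /ð/, /t/ cannot be parsed into a legal (C)(C)V(C) syllable (at most one coda consonant is licensed; onsets may contain at most 2 consonants).
Epenthesis after each stranded consonant: /ð/ → /ðo/, /t/ → /to/.

ʔofðoto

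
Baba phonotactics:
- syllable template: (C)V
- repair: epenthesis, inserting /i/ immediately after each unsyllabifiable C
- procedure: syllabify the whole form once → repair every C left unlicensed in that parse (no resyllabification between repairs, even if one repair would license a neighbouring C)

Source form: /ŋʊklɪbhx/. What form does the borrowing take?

ŋʊkilɪbihixi

Under (C)V, the unsyllabifiable consonants are /k/, /b/, /h/, /x/ (no codas are permitted; onsets are limited to one consonant).
Each unlicensed consonant becomes the onset of a new syllable: /k/ → /ki/, /b/ → /bi/, /h/ → /hi/, /x/ → /xi/.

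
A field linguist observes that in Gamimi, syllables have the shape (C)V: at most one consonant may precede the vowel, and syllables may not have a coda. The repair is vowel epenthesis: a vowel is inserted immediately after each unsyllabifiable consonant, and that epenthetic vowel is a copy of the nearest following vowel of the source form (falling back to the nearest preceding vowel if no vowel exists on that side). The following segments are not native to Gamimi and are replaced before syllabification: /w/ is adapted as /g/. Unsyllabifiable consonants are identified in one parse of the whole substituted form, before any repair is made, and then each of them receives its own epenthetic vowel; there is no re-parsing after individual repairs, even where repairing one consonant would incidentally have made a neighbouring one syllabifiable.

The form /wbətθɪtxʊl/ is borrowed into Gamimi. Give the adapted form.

gəbətɪθɪtʊxʊlʊ

Substitution: /w/ → /g/, giving /gbətθɪtxʊl/.
Syllabifying with onset maximization leaves /g/, /t/, /t/, /l/ stranded (no codas are permitted; onsets are limited to one consonant).
Epenthesis after each stranded consonant: /g/ → /gə/, /t/ → /tɪ/, /t/ → /tʊ/, /l/ → /lʊ/.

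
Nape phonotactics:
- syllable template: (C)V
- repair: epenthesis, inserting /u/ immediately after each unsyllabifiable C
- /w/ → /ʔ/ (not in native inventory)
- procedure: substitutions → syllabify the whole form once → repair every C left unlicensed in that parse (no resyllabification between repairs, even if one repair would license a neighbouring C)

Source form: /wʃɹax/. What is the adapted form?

ʔuʃuɹaxu

Substitution: /w/ → /ʔ/, giving /ʔʃɹax/.
Syllabifying with onset maximization leaves /ʔ/, /ʃ/, /x/ stranded (no codas are permitted; onsets are limited to one consonant).
Each unlicensed consonant becomes the onset of a new syllable: /ʔ/ → /ʔu/, /ʃ/ → /ʃu/, /x/ → /xu/.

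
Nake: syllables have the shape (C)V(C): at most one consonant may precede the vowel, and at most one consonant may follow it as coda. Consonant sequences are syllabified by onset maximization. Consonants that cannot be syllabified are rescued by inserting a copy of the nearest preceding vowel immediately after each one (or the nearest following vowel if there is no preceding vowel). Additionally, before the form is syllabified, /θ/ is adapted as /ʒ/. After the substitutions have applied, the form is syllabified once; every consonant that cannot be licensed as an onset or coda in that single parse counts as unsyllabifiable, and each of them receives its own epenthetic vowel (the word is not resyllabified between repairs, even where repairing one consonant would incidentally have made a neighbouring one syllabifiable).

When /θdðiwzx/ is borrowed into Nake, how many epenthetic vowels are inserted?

After substitution the input is /ʒdðiwzx/.
The unsyllabifiable consonants are /ʒ/, /d/, /z/, /x/; each receives one epenthetic vowel.

4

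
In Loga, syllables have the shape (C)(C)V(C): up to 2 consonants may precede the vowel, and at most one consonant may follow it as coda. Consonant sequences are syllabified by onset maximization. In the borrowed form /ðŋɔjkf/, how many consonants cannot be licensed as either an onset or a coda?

2

Under (C)(C)V(C), the unsyllabifiable consonants are /k/, /f/ (at most one coda consonant is licensed; onsets may contain at most 2 consonants).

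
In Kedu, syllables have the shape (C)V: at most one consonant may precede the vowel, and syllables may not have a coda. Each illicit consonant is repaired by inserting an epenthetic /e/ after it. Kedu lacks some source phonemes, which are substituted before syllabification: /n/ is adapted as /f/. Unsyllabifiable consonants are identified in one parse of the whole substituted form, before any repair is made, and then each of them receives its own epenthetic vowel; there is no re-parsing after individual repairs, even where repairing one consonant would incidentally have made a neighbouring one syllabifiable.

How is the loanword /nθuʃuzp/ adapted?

feθuʃuzepe

Substitution: /n/ → /f/, giving /fθuʃuzp/.
Syllabifying with onset maximization leaves /f/, /z/, /p/ stranded (no codas are permitted; onsets are limited to one consonant).
Inserting the epenthetic vowel yields /f/ → /fe/, /z/ → /ze/, /p/ → /pe/.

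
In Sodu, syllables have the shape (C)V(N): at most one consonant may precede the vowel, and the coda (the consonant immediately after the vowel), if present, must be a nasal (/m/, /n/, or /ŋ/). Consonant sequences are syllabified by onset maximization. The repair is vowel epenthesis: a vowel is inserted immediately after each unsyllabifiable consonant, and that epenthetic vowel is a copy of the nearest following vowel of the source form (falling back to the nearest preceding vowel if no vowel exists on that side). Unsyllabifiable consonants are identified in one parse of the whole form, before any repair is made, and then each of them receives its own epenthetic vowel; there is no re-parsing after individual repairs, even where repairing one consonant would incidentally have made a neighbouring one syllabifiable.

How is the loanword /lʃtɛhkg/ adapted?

lɛʃɛtɛhɛkɛgɛ

The consonants /l/, /ʃ/, /h/, /k/, /g/ cannot be parsed into a legal (C)V(N) syllable (only a nasal (/m/, /n/, or /ŋ/) is licensed in coda position; onsets are limited to one consonant).
Each unlicensed consonant becomes the onset of a new syllable: /l/ → /lɛ/, /ʃ/ → /ʃɛ/, /h/ → /hɛ/, /k/ → /kɛ/, /g/ → /gɛ/.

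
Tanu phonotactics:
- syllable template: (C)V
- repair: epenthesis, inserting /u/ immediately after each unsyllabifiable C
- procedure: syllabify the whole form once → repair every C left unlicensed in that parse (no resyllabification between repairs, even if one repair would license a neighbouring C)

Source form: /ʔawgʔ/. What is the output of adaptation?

ʔawuguʔu

Under (C)V, the unsyllabifiable consonants are /w/, /g/, /ʔ/ (no codas are permitted; onsets are limited to one consonant).
Epenthesis after each stranded consonant: /w/ → /wu/, /g/ → /gu/, /ʔ/ → /ʔu/.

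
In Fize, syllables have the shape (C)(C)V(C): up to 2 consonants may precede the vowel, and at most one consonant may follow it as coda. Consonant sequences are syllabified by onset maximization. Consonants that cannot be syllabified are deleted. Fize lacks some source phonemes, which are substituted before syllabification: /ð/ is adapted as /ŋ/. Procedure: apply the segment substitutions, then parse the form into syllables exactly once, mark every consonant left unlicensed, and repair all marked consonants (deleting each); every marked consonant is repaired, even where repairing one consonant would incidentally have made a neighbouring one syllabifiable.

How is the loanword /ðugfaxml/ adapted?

Substitution: /ð/ → /ŋ/, giving /ŋugfaxml/.
Syllabifying with onset maximization leaves /m/, /l/ stranded (at most one coda consonant is licensed; onsets may contain at most 2 consonants).
Deletion applies to /m/, /l/.

ŋugfax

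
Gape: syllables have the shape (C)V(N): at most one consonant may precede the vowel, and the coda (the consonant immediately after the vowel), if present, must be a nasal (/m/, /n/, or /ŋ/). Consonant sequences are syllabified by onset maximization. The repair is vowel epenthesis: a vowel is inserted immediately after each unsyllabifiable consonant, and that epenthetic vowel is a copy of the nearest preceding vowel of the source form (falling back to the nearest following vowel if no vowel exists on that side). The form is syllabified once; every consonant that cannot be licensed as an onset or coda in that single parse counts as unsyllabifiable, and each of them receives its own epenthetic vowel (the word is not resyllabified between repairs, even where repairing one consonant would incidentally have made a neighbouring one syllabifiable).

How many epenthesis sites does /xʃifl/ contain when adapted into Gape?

The unsyllabifiable consonants are /x/, /f/, /l/; each receives one epenthetic vowel.

3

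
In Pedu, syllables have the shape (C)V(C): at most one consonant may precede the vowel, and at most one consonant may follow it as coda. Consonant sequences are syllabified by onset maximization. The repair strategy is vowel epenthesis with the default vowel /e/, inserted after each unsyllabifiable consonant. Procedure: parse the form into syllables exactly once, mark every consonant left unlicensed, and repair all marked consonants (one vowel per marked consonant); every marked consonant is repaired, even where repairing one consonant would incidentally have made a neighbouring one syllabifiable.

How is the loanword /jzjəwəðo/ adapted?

jezejəwəðo

Syllabifying with onset maximization leaves /j/, /z/ stranded (at most one coda consonant is licensed; onsets are limited to one consonant).
Inserting the epenthetic vowel yields /j/ → /je/, /z/ → /ze/.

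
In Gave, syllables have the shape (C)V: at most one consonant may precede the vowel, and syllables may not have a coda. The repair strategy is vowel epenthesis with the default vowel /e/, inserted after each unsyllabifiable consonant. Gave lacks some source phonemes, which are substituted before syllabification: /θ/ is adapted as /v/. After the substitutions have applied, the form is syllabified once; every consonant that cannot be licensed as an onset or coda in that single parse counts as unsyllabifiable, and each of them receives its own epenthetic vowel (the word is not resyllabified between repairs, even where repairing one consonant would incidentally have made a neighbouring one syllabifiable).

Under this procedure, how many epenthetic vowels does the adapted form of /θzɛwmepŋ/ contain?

After substitution the input is /vzɛwmepŋ/.
The unsyllabifiable consonants are /v/, /w/, /p/, /ŋ/; each receives one epenthetic vowel.

4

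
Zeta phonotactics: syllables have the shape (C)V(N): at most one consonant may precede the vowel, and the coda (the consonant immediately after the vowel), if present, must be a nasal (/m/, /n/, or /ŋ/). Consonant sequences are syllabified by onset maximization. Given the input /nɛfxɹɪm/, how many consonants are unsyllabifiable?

Under (C)V(N), the unsyllabifiable consonants are /f/, /x/ (only a nasal (/m/, /n/, or /ŋ/) is licensed in coda position; onsets are limited to one consonant).

2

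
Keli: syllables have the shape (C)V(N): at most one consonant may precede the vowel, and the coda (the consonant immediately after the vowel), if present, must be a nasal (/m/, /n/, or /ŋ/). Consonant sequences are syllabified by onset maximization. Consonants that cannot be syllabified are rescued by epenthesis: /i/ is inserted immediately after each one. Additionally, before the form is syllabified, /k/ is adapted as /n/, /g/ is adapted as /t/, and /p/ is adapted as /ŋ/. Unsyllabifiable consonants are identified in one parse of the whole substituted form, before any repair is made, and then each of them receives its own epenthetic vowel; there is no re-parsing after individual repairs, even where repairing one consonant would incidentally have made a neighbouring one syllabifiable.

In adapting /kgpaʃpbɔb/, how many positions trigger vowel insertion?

After substitution the input is /ntŋaʃŋbɔb/.
The unsyllabifiable consonants are /n/, /t/, /ʃ/, /ŋ/, /b/; each receives one epenthetic vowel.

5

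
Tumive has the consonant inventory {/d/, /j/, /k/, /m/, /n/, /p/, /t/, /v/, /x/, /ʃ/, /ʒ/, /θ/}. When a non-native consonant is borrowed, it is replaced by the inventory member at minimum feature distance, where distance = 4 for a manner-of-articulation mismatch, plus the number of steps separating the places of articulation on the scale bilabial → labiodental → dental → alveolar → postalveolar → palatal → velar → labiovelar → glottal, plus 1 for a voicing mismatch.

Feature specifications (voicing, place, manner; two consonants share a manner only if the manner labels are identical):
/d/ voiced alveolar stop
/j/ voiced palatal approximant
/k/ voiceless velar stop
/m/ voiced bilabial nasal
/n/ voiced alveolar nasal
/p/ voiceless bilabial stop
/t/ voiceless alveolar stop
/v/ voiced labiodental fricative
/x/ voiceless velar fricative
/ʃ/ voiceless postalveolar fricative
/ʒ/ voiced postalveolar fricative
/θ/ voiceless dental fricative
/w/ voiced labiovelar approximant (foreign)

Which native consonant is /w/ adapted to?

j

/j/ is closest: same manner (approximant), place distance 2 (labiovelar→palatal), same voicing; total 2. Next closest is /k/ at distance 6.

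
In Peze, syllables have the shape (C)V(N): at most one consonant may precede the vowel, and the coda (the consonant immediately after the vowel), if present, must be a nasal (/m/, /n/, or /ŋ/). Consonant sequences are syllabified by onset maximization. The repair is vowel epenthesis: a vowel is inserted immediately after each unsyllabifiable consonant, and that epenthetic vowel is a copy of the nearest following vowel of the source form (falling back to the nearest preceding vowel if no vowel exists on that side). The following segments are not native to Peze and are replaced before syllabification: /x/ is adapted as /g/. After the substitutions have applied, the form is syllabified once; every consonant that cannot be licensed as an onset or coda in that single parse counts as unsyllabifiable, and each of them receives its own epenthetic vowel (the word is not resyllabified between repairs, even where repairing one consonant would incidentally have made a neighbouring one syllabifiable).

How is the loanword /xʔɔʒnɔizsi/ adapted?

gɔʔɔʒɔnɔizisi

Substitution: /x/ → /g/, giving /gʔɔʒnɔizsi/.
The consonants /g/, /ʒ/, /z/ cannot be parsed into a legal (C)V(N) syllable (only a nasal (/m/, /n/, or /ŋ/) is licensed in coda position; onsets are limited to one consonant).
Each unlicensed consonant becomes the onset of a new syllable: /g/ → /gɔ/, /ʒ/ → /ʒɔ/, /z/ → /zi/.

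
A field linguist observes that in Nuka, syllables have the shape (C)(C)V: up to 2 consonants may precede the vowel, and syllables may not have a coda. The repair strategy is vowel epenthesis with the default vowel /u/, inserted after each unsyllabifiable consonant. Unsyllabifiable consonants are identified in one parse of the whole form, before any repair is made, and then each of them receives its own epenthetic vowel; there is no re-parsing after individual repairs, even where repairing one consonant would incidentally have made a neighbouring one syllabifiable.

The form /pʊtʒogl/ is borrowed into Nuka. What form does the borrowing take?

Syllabifying with onset maximization leaves /g/, /l/ stranded (no codas are permitted; onsets may contain at most 2 consonants).
Epenthesis after each stranded consonant: /g/ → /gu/, /l/ → /lu/.

pʊtʒogulu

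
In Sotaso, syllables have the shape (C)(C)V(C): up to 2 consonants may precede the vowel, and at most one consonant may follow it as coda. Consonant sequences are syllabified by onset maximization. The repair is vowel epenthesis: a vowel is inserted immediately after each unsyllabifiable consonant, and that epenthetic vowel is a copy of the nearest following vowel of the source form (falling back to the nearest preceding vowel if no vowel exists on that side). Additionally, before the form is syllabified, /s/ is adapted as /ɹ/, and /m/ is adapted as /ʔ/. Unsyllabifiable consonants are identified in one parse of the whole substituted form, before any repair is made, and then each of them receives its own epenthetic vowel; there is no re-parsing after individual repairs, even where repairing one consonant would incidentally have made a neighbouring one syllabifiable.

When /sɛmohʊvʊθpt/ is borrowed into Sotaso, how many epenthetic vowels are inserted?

After substitution the input is /ɹɛʔohʊvʊθpt/.
The unsyllabifiable consonants are /p/, /t/; each receives one epenthetic vowel.

2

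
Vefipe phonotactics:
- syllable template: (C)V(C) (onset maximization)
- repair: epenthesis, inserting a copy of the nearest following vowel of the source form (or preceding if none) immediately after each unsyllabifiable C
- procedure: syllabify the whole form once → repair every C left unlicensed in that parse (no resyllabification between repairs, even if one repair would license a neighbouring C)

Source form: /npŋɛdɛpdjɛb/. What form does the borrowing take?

Under (C)V(C), the unsyllabifiable consonants are /n/, /p/, /d/ (at most one coda consonant is licensed; onsets are limited to one consonant).
Each unlicensed consonant becomes the onset of a new syllable: /n/ → /nɛ/, /p/ → /pɛ/, /d/ → /dɛ/.

nɛpɛŋɛdɛpdɛjɛb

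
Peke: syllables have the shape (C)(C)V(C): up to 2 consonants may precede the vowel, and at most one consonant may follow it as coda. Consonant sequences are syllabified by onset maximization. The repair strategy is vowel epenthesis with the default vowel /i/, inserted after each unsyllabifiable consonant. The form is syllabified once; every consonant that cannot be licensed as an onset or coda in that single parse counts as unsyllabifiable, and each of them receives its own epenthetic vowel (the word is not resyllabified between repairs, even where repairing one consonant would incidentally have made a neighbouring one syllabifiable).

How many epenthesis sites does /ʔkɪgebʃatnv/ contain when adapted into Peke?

The unsyllabifiable consonants are /n/, /v/; each receives one epenthetic vowel.

2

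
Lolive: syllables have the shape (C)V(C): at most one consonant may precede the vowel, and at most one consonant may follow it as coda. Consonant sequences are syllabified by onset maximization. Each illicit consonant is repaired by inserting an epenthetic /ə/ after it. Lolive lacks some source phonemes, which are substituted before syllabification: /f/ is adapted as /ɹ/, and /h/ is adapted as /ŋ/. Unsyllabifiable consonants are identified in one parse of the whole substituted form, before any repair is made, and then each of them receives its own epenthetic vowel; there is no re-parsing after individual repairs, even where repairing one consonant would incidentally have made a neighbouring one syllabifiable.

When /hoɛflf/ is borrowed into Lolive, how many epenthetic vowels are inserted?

2

After substitution the input is /ŋoɛɹlɹ/.
The unsyllabifiable consonants are /l/, /ɹ/; each receives one epenthetic vowel.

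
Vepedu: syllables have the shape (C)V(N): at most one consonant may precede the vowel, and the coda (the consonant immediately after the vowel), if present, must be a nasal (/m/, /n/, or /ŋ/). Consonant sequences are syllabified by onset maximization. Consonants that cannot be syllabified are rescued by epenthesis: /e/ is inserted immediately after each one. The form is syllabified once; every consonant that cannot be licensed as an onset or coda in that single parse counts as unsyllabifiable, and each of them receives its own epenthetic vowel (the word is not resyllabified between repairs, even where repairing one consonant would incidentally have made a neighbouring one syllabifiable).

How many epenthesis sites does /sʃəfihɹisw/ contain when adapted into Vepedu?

The unsyllabifiable consonants are /s/, /h/, /s/, /w/; each receives one epenthetic vowel.

4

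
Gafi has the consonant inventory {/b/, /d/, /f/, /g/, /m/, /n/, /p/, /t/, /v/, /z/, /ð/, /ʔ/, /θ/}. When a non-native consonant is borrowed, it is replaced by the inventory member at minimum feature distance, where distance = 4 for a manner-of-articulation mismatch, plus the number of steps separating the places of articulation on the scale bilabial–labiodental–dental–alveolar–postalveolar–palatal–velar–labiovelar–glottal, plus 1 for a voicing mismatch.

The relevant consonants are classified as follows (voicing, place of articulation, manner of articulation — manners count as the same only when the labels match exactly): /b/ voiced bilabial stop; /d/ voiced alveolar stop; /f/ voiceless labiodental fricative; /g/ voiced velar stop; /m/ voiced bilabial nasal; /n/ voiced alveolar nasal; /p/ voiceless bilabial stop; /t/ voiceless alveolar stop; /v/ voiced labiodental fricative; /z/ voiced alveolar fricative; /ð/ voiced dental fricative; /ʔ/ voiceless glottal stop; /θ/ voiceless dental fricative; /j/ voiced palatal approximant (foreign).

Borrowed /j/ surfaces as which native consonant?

g

/g/ is closest: manner differs (approximant→stop, +4), place distance 1 (palatal→velar), same voicing; total 5. Next closest is /d/ at distance 6.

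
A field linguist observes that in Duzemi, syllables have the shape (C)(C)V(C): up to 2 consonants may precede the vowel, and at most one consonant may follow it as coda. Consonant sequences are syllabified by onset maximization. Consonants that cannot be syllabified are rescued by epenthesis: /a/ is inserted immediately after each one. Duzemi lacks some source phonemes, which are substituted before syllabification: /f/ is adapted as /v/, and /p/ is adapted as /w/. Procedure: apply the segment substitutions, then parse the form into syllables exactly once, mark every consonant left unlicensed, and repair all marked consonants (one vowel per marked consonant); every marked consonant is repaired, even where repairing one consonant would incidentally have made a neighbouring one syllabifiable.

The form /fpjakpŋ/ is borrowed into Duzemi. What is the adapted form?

Substitution: /f/ → /v/, /p/ → /w/, giving /vwjakwŋ/.
The consonants /v/, /w/, /ŋ/ cannot be parsed into a legal (C)(C)V(C) syllable (at most one coda consonant is licensed; onsets may contain at most 2 consonants).
Each unlicensed consonant becomes the onset of a new syllable: /v/ → /va/, /w/ → /wa/, /ŋ/ → /ŋa/.

vawjakwaŋa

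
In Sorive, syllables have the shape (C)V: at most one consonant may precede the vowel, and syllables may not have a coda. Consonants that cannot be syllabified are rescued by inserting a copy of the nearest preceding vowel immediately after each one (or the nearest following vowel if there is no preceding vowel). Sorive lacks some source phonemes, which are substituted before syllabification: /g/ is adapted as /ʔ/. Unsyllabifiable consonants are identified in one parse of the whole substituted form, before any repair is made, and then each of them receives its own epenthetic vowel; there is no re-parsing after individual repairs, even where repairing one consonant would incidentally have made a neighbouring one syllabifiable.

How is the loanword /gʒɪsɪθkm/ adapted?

Substitution: /g/ → /ʔ/, giving /ʔʒɪsɪθkm/.
The consonants /ʔ/, /θ/, /k/, /m/ cannot be parsed into a legal (C)V syllable (no codas are permitted; onsets are limited to one consonant).
Inserting the epenthetic vowel yields /ʔ/ → /ʔɪ/, /θ/ → /θɪ/, /k/ → /kɪ/, /m/ → /mɪ/.

ʔɪʒɪsɪθɪkɪmɪ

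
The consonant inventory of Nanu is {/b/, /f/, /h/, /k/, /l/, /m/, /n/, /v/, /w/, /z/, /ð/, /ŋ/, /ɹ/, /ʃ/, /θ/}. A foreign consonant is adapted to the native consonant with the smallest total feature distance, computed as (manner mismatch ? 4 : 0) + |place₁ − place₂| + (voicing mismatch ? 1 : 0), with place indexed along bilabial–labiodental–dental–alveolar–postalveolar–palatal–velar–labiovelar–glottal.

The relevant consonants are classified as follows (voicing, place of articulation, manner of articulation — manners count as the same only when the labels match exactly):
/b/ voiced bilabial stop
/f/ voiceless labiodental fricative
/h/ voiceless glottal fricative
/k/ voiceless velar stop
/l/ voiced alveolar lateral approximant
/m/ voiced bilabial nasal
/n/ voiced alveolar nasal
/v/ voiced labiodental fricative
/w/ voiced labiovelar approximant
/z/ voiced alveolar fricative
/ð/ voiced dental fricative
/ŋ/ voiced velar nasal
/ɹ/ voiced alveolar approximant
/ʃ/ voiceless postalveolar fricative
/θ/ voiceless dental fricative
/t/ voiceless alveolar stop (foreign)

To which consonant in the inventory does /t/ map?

/k/ is closest: same manner (stop), place distance 3 (alveolar→velar), same voicing; total 3. Next closest is /b/ at distance 4.

k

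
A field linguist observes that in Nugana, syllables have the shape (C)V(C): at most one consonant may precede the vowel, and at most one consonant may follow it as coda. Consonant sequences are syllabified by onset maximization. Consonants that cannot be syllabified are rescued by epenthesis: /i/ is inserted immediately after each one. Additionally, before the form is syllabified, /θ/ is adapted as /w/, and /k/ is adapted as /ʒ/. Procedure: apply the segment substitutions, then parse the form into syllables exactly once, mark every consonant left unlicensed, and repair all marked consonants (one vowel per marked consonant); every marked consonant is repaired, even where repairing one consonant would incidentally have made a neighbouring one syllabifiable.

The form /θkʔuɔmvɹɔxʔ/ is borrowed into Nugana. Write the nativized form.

wiʒiʔuɔmviɹɔxʔi

Substitution: /θ/ → /w/, /k/ → /ʒ/, giving /wʒʔuɔmvɹɔxʔ/.
Syllabifying with onset maximization leaves /w/, /ʒ/, /v/, /ʔ/ stranded (at most one coda consonant is licensed; onsets are limited to one consonant).
Epenthesis after each stranded consonant: /w/ → /wi/, /ʒ/ → /ʒi/, /v/ → /vi/, /ʔ/ → /ʔi/.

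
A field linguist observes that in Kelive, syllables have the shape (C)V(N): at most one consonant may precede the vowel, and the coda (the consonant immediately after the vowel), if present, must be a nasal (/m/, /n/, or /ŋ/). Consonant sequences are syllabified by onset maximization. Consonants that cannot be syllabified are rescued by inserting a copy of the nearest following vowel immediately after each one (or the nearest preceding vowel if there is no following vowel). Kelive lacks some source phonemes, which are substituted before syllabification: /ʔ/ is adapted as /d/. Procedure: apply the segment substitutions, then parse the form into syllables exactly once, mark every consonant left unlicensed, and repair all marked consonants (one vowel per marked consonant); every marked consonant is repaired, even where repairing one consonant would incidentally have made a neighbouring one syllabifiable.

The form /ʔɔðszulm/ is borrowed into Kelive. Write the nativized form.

dɔðusuzulumu

Substitution: /ʔ/ → /d/, giving /dɔðszulm/.
Under (C)V(N), the unsyllabifiable consonants are /ð/, /s/, /l/, /m/ (only a nasal (/m/, /n/, or /ŋ/) is licensed in coda position; onsets are limited to one consonant).
Epenthesis after each stranded consonant: /ð/ → /ðu/, /s/ → /su/, /l/ → /lu/, /m/ → /mu/.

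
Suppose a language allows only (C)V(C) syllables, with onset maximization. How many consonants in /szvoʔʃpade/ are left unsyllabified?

Under (C)V(C), the unsyllabifiable consonants are /s/, /z/, /ʃ/ (at most one coda consonant is licensed; onsets are limited to one consonant).

3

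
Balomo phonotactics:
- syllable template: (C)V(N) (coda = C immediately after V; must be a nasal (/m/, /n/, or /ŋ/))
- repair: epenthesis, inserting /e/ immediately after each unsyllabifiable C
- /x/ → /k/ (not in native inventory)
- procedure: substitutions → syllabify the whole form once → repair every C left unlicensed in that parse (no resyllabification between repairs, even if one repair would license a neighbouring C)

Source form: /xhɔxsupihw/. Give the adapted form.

Substitution: /x/ → /k/, giving /khɔksupihw/.
The consonants /k/, /k/, /h/, /w/ cannot be parsed into a legal (C)V(N) syllable (only a nasal (/m/, /n/, or /ŋ/) is licensed in coda position; onsets are limited to one consonant).
Inserting the epenthetic vowel yields /k/ → /ke/, /k/ → /ke/, /h/ → /he/, /w/ → /we/.

kehɔkesupihewe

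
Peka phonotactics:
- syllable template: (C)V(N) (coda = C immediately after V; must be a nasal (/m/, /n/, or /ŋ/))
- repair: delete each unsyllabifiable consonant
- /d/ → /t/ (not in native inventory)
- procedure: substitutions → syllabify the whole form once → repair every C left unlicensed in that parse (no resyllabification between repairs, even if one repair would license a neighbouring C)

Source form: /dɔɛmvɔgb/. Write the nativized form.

Substitution: /d/ → /t/, giving /tɔɛmvɔgb/.
Under (C)V(N), the unsyllabifiable consonants are /g/, /b/ (only a nasal (/m/, /n/, or /ŋ/) is licensed in coda position; onsets are limited to one consonant).
Deleting the stranded consonants removes /g/, /b/.

tɔɛmvɔ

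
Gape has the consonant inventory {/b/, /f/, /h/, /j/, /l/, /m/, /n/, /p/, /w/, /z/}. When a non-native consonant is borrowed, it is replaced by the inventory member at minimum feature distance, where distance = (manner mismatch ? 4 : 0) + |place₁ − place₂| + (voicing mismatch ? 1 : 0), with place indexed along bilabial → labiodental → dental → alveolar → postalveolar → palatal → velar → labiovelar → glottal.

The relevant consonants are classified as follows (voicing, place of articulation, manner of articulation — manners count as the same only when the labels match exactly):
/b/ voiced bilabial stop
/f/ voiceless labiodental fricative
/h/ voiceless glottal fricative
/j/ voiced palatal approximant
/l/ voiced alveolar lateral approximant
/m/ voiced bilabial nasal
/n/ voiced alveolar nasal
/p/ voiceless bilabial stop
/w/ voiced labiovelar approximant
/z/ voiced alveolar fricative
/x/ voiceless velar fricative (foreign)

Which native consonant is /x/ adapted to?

h

/h/ is closest: same manner (fricative), place distance 2 (velar→glottal), same voicing; total 2. Next closest is /z/ at distance 4.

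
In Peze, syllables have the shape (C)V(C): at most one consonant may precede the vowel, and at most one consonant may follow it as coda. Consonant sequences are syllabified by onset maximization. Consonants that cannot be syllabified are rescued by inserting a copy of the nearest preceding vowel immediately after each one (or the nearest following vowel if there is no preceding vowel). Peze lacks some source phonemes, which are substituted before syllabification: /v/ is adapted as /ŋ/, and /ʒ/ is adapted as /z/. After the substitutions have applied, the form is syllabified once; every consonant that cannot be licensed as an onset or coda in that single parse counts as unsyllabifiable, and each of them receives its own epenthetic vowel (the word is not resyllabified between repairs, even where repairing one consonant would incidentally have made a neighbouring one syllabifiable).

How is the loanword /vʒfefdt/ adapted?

Substitution: /v/ → /ŋ/, /ʒ/ → /z/, giving /ŋzfefdt/.
Under (C)V(C), the unsyllabifiable consonants are /ŋ/, /z/, /d/, /t/ (at most one coda consonant is licensed; onsets are limited to one consonant).
Epenthesis after each stranded consonant: /ŋ/ → /ŋe/, /z/ → /ze/, /d/ → /de/, /t/ → /te/.

ŋezefefdete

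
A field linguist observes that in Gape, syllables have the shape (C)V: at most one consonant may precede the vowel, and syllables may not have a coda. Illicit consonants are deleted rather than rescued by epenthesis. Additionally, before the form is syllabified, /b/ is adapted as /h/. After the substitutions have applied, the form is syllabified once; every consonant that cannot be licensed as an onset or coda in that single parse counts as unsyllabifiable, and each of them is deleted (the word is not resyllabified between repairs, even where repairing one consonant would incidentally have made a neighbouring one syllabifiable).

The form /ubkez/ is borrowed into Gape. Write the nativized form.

Substitution: /b/ → /h/, giving /uhkez/.
Syllabifying with onset maximization leaves /h/, /z/ stranded (no codas are permitted; onsets are limited to one consonant).
Each unlicensed consonant is deleted: /h/, /z/.

uke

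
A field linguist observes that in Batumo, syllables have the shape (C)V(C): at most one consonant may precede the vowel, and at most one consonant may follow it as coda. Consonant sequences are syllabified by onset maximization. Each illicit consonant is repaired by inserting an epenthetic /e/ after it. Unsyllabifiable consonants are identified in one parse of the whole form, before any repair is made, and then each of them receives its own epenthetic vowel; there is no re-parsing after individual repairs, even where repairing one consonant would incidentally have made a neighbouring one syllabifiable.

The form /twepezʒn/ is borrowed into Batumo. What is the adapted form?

Syllabifying with onset maximization leaves /t/, /ʒ/, /n/ stranded (at most one coda consonant is licensed; onsets are limited to one consonant).
Epenthesis after each stranded consonant: /t/ → /te/, /ʒ/ → /ʒe/, /n/ → /ne/.

tewepezʒene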